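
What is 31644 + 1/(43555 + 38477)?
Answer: 2595820609/82032 ≈ 31644.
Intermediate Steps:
31644 + 1/(43555 + 38477) = 31644 + 1/82032 = 2595820609/82032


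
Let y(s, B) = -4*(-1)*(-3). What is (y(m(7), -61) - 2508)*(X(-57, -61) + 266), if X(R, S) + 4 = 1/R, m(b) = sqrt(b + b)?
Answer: -12543720/19 ≈ -6.6020e+5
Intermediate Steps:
m(b) = sqrt(2)*sqrt(b) (m(b) = sqrt(2*b) = sqrt(2)*sqrt(b))
y(s, B) = -12 (y(s, B) = 4*(-3) = -12)
X(R, S) = -4 + 1/R
(y(m(7), -61) - 2508)*(X(-57, -61) + 266) = (-12 - 2508)*((-4 + 1/(-57)) + 266) = -2520*((-4 - 1/57) + 266) = -2520*(-229/57 + 266) = -2520*14933/57 = -12543720/19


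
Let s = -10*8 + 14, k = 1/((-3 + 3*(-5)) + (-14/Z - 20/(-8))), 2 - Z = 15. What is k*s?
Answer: 572/125 ≈ 4.5760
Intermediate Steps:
Z = -13 (Z = 2 - 1*15 = 2 - 15 = -13)
k = -26/375 (k = 1/((-3 + 3*(-5)) + (-14/(-13) - 20/(-8))) = 1/((-3 - 15) + (-14*(-1/13) - 20*(-⅛))) = 1/(-18 + (14/13 + 5/2)) = 1/(-18 + 93/26) = 1/(-375/26) = -26/375 ≈ -0.069333)
s = -66 (s = -80 + 14 = -66)
k*s = -26/375*(-66) = 572/125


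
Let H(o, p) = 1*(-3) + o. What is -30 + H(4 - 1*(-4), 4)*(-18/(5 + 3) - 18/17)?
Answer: -3165/68 ≈ -46.544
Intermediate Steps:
H(o, p) = -3 + o
-30 + H(4 - 1*(-4), 4)*(-18/(5 + 3) - 18/17) = -30 + (-3 + (4 - 1*(-4)))*(-18/(5 + 3) - 18/17) = -30 + (-3 + (4 + 4))*(-18/(1*8) - 18*1/17) = -30 + (-3 + 8)*(-18/8 - 18/17) = -30 + 5*(-18*1/8 - 18/17) = -30 + 5*(-9/4 - 18/17) = -30 + 5*(-225/68) = -30 - 1125/68 = -3165/68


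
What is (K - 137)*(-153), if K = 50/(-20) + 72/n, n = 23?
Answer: 959769/46 ≈ 20865.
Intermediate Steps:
K = 29/46 (K = 50/(-20) + 72/23 = 50*(-1/20) + 72*(1/23) = -5/2 + 72/23 = 29/46 ≈ 0.63043)
(K - 137)*(-153) = (29/46 - 137)*(-153) = -6273/46*(-153) = 959769/46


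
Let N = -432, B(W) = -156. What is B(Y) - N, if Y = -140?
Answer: 276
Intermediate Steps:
B(Y) - N = -156 - 1*(-432) = -156 + 432 = 276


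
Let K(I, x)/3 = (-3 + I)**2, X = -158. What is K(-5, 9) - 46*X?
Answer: 7460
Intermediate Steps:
K(I, x) = 3*(-3 + I)**2
K(-5, 9) - 46*X = 3*(-3 - 5)**2 - 46*(-158) = 3*(-8)**2 + 7268 = 3*64 + 7268 = 192 + 7268 = 7460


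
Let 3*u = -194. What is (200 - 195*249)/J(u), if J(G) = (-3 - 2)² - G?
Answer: -145065/269 ≈ -539.28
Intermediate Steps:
u = -194/3 (u = (⅓)*(-194) = -194/3 ≈ -64.667)
J(G) = 25 - G (J(G) = (-5)² - G = 25 - G)
(200 - 195*249)/J(u) = (200 - 195*249)/(25 - 1*(-194/3)) = (200 - 48555)/(25 + 194/3) = -48355/269/3 = -48355*3/269 = -145065/269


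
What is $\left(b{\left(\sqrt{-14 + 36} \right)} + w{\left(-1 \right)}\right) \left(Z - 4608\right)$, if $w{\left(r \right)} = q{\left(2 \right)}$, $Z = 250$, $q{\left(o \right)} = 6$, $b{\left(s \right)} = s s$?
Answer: $-122024$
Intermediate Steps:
$b{\left(s \right)} = s^{2}$
$w{\left(r \right)} = 6$
$\left(b{\left(\sqrt{-14 + 36} \right)} + w{\left(-1 \right)}\right) \left(Z - 4608\right) = \left(\left(\sqrt{-14 + 36}\right)^{2} + 6\right) \left(250 - 4608\right) = \left(\left(\sqrt{22}\right)^{2} + 6\right) \left(-4358\right) = \left(22 + 6\right) \left(-4358\right) = 28 \left(-4358\right) = -122024$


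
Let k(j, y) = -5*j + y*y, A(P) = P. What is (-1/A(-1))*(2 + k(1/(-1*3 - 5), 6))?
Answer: 309/8 ≈ 38.625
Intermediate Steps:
k(j, y) = y**2 - 5*j (k(j, y) = -5*j + y**2 = y**2 - 5*j)
(-1/A(-1))*(2 + k(1/(-1*3 - 5), 6)) = (-1/(-1))*(2 + (6**2 - 5/(-1*3 - 5))) = (-1*(-1))*(2 + (36 - 5/(-3 - 5))) = 1*(2 + (36 - 5/(-8))) = 1*(2 + (36 - 5*(-1/8))) = 1*(2 + (36 + 5/8)) = 1*(2 + 293/8) = 1*(309/8) = 309/8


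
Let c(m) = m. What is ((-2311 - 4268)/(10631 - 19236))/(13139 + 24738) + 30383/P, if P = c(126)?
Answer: 1414682882287/5866768530 ≈ 241.14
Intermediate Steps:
P = 126
((-2311 - 4268)/(10631 - 19236))/(13139 + 24738) + 30383/P = ((-2311 - 4268)/(10631 - 19236))/(13139 + 24738) + 30383/126 = -6579/(-8605)/37877 + 30383*(1/126) = -6579*(-1/8605)*(1/37877) + 30383/126 = (6579/8605)*(1/37877) + 30383/126 = 6579/325931585 + 30383/126 = 1414682882287/5866768530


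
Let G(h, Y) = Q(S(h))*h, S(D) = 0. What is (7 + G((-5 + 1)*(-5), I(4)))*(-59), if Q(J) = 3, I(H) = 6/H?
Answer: -3953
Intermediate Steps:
G(h, Y) = 3*h
(7 + G((-5 + 1)*(-5), I(4)))*(-59) = (7 + 3*((-5 + 1)*(-5)))*(-59) = (7 + 3*(-4*(-5)))*(-59) = (7 + 3*20)*(-59) = (7 + 60)*(-59) = 67*(-59) = -3953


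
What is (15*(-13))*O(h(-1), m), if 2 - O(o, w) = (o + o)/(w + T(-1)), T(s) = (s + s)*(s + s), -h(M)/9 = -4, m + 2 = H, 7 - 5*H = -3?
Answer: 3120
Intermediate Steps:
H = 2 (H = 7/5 - 1/5*(-3) = 7/5 + 3/5 = 2)
m = 0 (m = -2 + 2 = 0)
h(M) = 36 (h(M) = -9*(-4) = 36)
T(s) = 4*s**2 (T(s) = (2*s)*(2*s) = 4*s**2)
O(o, w) = 2 - 2*o/(4 + w) (O(o, w) = 2 - (o + o)/(w + 4*(-1)**2) = 2 - 2*o/(w + 4*1) = 2 - 2*o/(w + 4) = 2 - 2*o/(4 + w))
(15*(-13))*O(h(-1), m) = (15*(-13))*(2*(4 + 0 - 1*36)/(4 + 0)) = -390*(4 + 0 - 36)/4 = -390*(-32)/4 = -195*(-16) = 3120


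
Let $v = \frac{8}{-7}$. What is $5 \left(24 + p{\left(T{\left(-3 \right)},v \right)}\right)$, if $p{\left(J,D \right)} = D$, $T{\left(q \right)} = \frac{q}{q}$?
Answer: $\frac{800}{7} \approx 114.29$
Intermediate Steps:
$T{\left(q \right)} = 1$
$v = - \frac{8}{7}$ ($v = 8 \left(- \frac{1}{7}\right) = - \frac{8}{7} \approx -1.1429$)
$5 \left(24 + p{\left(T{\left(-3 \right)},v \right)}\right) = 5 \left(24 - \frac{8}{7}\right) = 5 \cdot \frac{160}{7} = \frac{800}{7}$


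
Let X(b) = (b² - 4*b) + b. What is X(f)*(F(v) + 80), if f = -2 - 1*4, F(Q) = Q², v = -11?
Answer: 10854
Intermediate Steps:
f = -6 (f = -2 - 4 = -6)
X(b) = b² - 3*b
X(f)*(F(v) + 80) = (-6*(-3 - 6))*((-11)² + 80) = (-6*(-9))*(121 + 80) = 54*201 = 10854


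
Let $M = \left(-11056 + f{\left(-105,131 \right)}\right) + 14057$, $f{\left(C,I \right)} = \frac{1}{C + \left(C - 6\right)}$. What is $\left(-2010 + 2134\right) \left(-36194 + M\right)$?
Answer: $- \frac{222260359}{54} \approx -4.1159 \cdot 10^{6}$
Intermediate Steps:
$f{\left(C,I \right)} = \frac{1}{-6 + 2 C}$ ($f{\left(C,I \right)} = \frac{1}{C + \left(C - 6\right)} = \frac{1}{C + \left(-6 + C\right)} = \frac{1}{-6 + 2 C}$)
$M = \frac{648215}{216}$ ($M = \left(-11056 + \frac{1}{2 \left(-3 - 105\right)}\right) + 14057 = \left(-11056 + \frac{1}{2 \left(-108\right)}\right) + 14057 = \left(-11056 + \frac{1}{2} \left(- \frac{1}{108}\right)\right) + 14057 = \left(-11056 - \frac{1}{216}\right) + 14057 = - \frac{2388097}{216} + 14057 = \frac{648215}{216} \approx 3001.0$)
$\left(-2010 + 2134\right) \left(-36194 + M\right) = \left(-2010 + 2134\right) \left(-36194 + \frac{648215}{216}\right) = 124 \left(- \frac{7169689}{216}\right) = - \frac{222260359}{54}$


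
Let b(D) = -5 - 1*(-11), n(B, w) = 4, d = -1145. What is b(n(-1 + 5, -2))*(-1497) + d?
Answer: -10127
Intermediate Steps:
b(D) = 6 (b(D) = -5 + 11 = 6)
b(n(-1 + 5, -2))*(-1497) + d = 6*(-1497) - 1145 = -8982 - 1145 = -10127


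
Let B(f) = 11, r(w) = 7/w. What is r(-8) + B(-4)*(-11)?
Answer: -975/8 ≈ -121.88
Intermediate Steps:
r(-8) + B(-4)*(-11) = 7/(-8) + 11*(-11) = 7*(-1/8) - 121 = -7/8 - 121 = -975/8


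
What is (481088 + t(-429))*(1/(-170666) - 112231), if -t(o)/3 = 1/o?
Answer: -1317711725293635495/24405238 ≈ -5.3993e+10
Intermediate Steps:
t(o) = -3/o
(481088 + t(-429))*(1/(-170666) - 112231) = (481088 - 3/(-429))*(1/(-170666) - 112231) = (481088 - 3*(-1/429))*(-1/170666 - 112231) = (481088 + 1/143)*(-19154015847/170666) = (68795585/143)*(-19154015847/170666) = -1317711725293635495/24405238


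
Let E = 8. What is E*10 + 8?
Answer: 88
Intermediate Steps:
E*10 + 8 = 8*10 + 8 = 80 + 8 = 88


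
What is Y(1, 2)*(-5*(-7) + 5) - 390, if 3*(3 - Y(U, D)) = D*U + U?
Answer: -310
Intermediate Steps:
Y(U, D) = 3 - U/3 - D*U/3 (Y(U, D) = 3 - (D*U + U)/3 = 3 - (U + D*U)/3 = 3 + (-U/3 - D*U/3) = 3 - U/3 - D*U/3)
Y(1, 2)*(-5*(-7) + 5) - 390 = (3 - 1/3*1 - 1/3*2*1)*(-5*(-7) + 5) - 390 = (3 - 1/3 - 2/3)*(35 + 5) - 390 = 2*40 - 390 = 80 - 390 = -310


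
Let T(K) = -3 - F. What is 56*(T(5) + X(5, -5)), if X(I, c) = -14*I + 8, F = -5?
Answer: -3360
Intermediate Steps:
T(K) = 2 (T(K) = -3 - 1*(-5) = -3 + 5 = 2)
X(I, c) = 8 - 14*I
56*(T(5) + X(5, -5)) = 56*(2 + (8 - 14*5)) = 56*(2 + (8 - 70)) = 56*(2 - 62) = 56*(-60) = -3360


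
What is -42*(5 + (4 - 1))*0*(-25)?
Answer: 0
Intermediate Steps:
-42*(5 + (4 - 1))*0*(-25) = -42*(5 + 3)*0*(-25) = -336*0*(-25) = -42*0*(-25) = 0*(-25) = 0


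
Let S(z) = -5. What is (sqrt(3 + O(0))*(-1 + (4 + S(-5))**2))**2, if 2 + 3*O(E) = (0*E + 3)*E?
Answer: 0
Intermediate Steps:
O(E) = -2/3 + E (O(E) = -2/3 + ((0*E + 3)*E)/3 = -2/3 + ((0 + 3)*E)/3 = -2/3 + (3*E)/3 = -2/3 + E)
(sqrt(3 + O(0))*(-1 + (4 + S(-5))**2))**2 = (sqrt(3 + (-2/3 + 0))*(-1 + (4 - 5)**2))**2 = (sqrt(3 - 2/3)*(-1 + (-1)**2))**2 = (sqrt(7/3)*(-1 + 1))**2 = ((sqrt(21)/3)*0)**2 = 0**2 = 0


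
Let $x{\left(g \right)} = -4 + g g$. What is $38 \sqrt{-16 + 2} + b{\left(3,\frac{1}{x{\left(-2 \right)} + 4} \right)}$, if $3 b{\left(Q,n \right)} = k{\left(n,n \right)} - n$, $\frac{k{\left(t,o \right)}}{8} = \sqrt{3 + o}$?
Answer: $- \frac{1}{12} + \frac{4 \sqrt{13}}{3} + 38 i \sqrt{14} \approx 4.7241 + 142.18 i$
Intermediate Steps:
$x{\left(g \right)} = -4 + g^{2}$
$k{\left(t,o \right)} = 8 \sqrt{3 + o}$
$b{\left(Q,n \right)} = - \frac{n}{3} + \frac{8 \sqrt{3 + n}}{3}$ ($b{\left(Q,n \right)} = \frac{8 \sqrt{3 + n} - n}{3} = \frac{- n + 8 \sqrt{3 + n}}{3} = - \frac{n}{3} + \frac{8 \sqrt{3 + n}}{3}$)
$38 \sqrt{-16 + 2} + b{\left(3,\frac{1}{x{\left(-2 \right)} + 4} \right)} = 38 \sqrt{-16 + 2} - \left(- \frac{8 \sqrt{3 + \frac{1}{\left(-4 + \left(-2\right)^{2}\right) + 4}}}{3} + \frac{1}{3 \left(\left(-4 + \left(-2\right)^{2}\right) + 4\right)}\right) = 38 \sqrt{-14} - \left(- \frac{8 \sqrt{3 + \frac{1}{\left(-4 + 4\right) + 4}}}{3} + \frac{1}{3 \left(\left(-4 + 4\right) + 4\right)}\right) = 38 i \sqrt{14} - \left(- \frac{8 \sqrt{3 + \frac{1}{0 + 4}}}{3} + \frac{1}{3 \left(0 + 4\right)}\right) = 38 i \sqrt{14} + \left(- \frac{1}{3 \cdot 4} + \frac{8 \sqrt{3 + \frac{1}{4}}}{3}\right) = 38 i \sqrt{14} + \left(\left(- \frac{1}{3}\right) \frac{1}{4} + \frac{8 \sqrt{3 + \frac{1}{4}}}{3}\right) = 38 i \sqrt{14} - \left(\frac{1}{12} - \frac{8 \sqrt{\frac{13}{4}}}{3}\right) = 38 i \sqrt{14} - \left(\frac{1}{12} - \frac{8 \frac{\sqrt{13}}{2}}{3}\right) = 38 i \sqrt{14} - \left(\frac{1}{12} - \frac{4 \sqrt{13}}{3}\right) = - \frac{1}{12} + \frac{4 \sqrt{13}}{3} + 38 i \sqrt{14}$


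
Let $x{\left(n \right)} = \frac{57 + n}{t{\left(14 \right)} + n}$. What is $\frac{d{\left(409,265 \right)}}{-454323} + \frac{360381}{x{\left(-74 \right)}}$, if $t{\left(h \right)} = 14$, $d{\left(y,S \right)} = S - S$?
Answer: $\frac{21622860}{17} \approx 1.2719 \cdot 10^{6}$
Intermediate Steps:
$d{\left(y,S \right)} = 0$
$x{\left(n \right)} = \frac{57 + n}{14 + n}$
$\frac{d{\left(409,265 \right)}}{-454323} + \frac{360381}{x{\left(-74 \right)}} = \frac{0}{-454323} + \frac{360381}{\frac{1}{14 - 74} \left(57 - 74\right)} = 0 \left(- \frac{1}{454323}\right) + \frac{360381}{\frac{1}{-60} \left(-17\right)} = 0 + \frac{360381}{\left(- \frac{1}{60}\right) \left(-17\right)} = 0 + \frac{360381}{\frac{17}{60}} = 0 + 360381 \cdot \frac{60}{17} = 0 + \frac{21622860}{17} = \frac{21622860}{17}$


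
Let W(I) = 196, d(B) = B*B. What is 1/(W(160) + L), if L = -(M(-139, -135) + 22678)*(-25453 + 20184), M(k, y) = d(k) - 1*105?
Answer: 1/220739682 ≈ 4.5302e-9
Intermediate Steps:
d(B) = B²
M(k, y) = -105 + k² (M(k, y) = k² - 1*105 = k² - 105 = -105 + k²)
L = 220739486 (L = -((-105 + (-139)²) + 22678)*(-25453 + 20184) = -((-105 + 19321) + 22678)*(-5269) = -(19216 + 22678)*(-5269) = -41894*(-5269) = -1*(-220739486) = 220739486)
1/(W(160) + L) = 1/(196 + 220739486) = 1/220739682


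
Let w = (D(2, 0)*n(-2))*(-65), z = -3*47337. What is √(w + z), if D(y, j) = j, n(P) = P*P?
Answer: 3*I*√15779 ≈ 376.84*I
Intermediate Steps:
n(P) = P²
z = -142011
w = 0 (w = (0*(-2)²)*(-65) = (0*4)*(-65) = 0*(-65) = 0)
√(w + z) = √(0 - 142011) = √(-142011) = 3*I*√15779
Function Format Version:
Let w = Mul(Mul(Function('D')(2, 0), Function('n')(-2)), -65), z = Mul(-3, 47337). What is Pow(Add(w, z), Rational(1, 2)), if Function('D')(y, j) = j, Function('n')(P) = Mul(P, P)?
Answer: Mul(3, I, Pow(15779, Rational(1, 2))) ≈ Mul(376.84, I)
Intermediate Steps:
Function('n')(P) = Pow(P, 2)
z = -142011
w = 0 (w = Mul(Mul(0, Pow(-2, 2)), -65) = Mul(Mul(0, 4), -65) = Mul(0, -65) = 0)
Pow(Add(w, z), Rational(1, 2)) = Pow(Add(0, -142011), Rational(1, 2)) = Pow(-142011, Rational(1, 2)) = Mul(3, I, Pow(15779, Rational(1, 2)))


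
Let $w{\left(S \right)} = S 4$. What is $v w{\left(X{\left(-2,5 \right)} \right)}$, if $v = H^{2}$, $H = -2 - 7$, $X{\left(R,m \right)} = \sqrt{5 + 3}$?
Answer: $648 \sqrt{2} \approx 916.41$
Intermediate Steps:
$X{\left(R,m \right)} = 2 \sqrt{2}$ ($X{\left(R,m \right)} = \sqrt{8} = 2 \sqrt{2}$)
$H = -9$ ($H = -2 - 7 = -9$)
$v = 81$ ($v = \left(-9\right)^{2} = 81$)
$w{\left(S \right)} = 4 S$
$v w{\left(X{\left(-2,5 \right)} \right)} = 81 \cdot 4 \cdot 2 \sqrt{2} = 81 \cdot 8 \sqrt{2} = 648 \sqrt{2}$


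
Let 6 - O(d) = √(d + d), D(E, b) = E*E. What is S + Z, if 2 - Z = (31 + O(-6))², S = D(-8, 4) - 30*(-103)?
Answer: 1799 + 148*I*√3 ≈ 1799.0 + 256.34*I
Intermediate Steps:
D(E, b) = E²
S = 3154 (S = (-8)² - 30*(-103) = 64 + 3090 = 3154)
O(d) = 6 - √2*√d (O(d) = 6 - √(d + d) = 6 - √(2*d) = 6 - √2*√d)
Z = 2 - (37 - 2*I*√3)² (Z = 2 - (31 + (6 - √2*√(-6)))² = 2 - (31 + (6 - √2*I*√6))² = 2 - (31 + (6 - 2*I*√3))² = 2 - (37 - 2*I*√3)² ≈ -1355.0 + 256.34*I)
S + Z = 3154 + (-1355 + 148*I*√3) = 1799 + 148*I*√3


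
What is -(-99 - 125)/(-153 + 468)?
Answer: 32/45 ≈ 0.71111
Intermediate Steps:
-(-99 - 125)/(-153 + 468) = -(-224)/315 = -1*(-32/45) = 32/45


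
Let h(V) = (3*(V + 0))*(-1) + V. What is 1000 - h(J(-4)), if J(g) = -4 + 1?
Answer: 994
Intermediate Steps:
J(g) = -3
h(V) = -2*V (h(V) = (3*V)*(-1) + V = -3*V + V = -2*V)
1000 - h(J(-4)) = 1000 - (-2)*(-3) = 1000 - 1*6 = 1000 - 6 = 994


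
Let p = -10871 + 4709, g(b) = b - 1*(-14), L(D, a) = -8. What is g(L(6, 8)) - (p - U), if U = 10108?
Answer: 16276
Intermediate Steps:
g(b) = 14 + b (g(b) = b + 14 = 14 + b)
p = -6162
g(L(6, 8)) - (p - U) = (14 - 8) - (-6162 - 1*10108) = 6 - (-6162 - 10108) = 6 - 1*(-16270) = 6 + 16270 = 16276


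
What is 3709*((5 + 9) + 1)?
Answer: 55635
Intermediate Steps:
3709*((5 + 9) + 1) = 3709*(14 + 1) = 3709*15 = 55635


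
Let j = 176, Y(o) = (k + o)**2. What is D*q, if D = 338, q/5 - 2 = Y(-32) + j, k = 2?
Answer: 1821820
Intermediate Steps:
Y(o) = (2 + o)**2
q = 5390 (q = 10 + 5*((2 - 32)**2 + 176) = 10 + 5*((-30)**2 + 176) = 10 + 5*(900 + 176) = 10 + 5*1076 = 10 + 5380 = 5390)
D*q = 338*5390 = 1821820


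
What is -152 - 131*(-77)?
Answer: 9935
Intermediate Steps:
-152 - 131*(-77) = -152 + 10087 = 9935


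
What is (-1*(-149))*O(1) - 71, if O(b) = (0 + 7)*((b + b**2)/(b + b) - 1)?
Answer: -71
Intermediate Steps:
O(b) = -7 + 7*(b + b**2)/(2*b) (O(b) = 7*((b + b**2)/((2*b)) - 1) = 7*((b + b**2)*(1/(2*b)) - 1) = 7*((b + b**2)/(2*b) - 1) = 7*(-1 + (b + b**2)/(2*b)) = -7 + 7*(b + b**2)/(2*b))
(-1*(-149))*O(1) - 71 = (-1*(-149))*(-7/2 + (7/2)*1) - 71 = 149*(-7/2 + 7/2) - 71 = 149*0 - 71 = 0 - 71 = -71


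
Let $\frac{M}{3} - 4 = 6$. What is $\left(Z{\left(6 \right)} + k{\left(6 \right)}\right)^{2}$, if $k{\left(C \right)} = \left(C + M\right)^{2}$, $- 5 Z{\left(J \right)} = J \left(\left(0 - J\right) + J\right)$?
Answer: $1679616$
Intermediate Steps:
$M = 30$ ($M = 12 + 3 \cdot 6 = 12 + 18 = 30$)
$Z{\left(J \right)} = 0$ ($Z{\left(J \right)} = - \frac{J \left(\left(0 - J\right) + J\right)}{5} = - \frac{J \left(- J + J\right)}{5} = - \frac{J 0}{5} = \left(- \frac{1}{5}\right) 0 = 0$)
$k{\left(C \right)} = \left(30 + C\right)^{2}$ ($k{\left(C \right)} = \left(C + 30\right)^{2} = \left(30 + C\right)^{2}$)
$\left(Z{\left(6 \right)} + k{\left(6 \right)}\right)^{2} = \left(0 + \left(30 + 6\right)^{2}\right)^{2} = \left(0 + 36^{2}\right)^{2} = \left(0 + 1296\right)^{2} = 1296^{2} = 1679616$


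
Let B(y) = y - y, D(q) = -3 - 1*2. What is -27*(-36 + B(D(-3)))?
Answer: 972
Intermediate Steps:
D(q) = -5 (D(q) = -3 - 2 = -5)
B(y) = 0
-27*(-36 + B(D(-3))) = -27*(-36 + 0) = -27*(-36) = 972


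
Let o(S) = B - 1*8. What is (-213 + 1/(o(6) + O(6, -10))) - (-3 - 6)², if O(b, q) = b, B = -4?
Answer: -1765/6 ≈ -294.17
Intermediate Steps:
o(S) = -12 (o(S) = -4 - 1*8 = -4 - 8 = -12)
(-213 + 1/(o(6) + O(6, -10))) - (-3 - 6)² = (-213 + 1/(-12 + 6)) - (-3 - 6)² = (-213 + 1/(-6)) - 1*(-9)² = (-213 - ⅙) - 1*81 = -1279/6 - 81 = -1765/6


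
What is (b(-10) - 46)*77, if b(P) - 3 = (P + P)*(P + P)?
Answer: 27489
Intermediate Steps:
b(P) = 3 + 4*P**2 (b(P) = 3 + (P + P)*(P + P) = 3 + (2*P)*(2*P) = 3 + 4*P**2)
(b(-10) - 46)*77 = ((3 + 4*(-10)**2) - 46)*77 = ((3 + 4*100) - 46)*77 = ((3 + 400) - 46)*77 = (403 - 46)*77 = 357*77 = 27489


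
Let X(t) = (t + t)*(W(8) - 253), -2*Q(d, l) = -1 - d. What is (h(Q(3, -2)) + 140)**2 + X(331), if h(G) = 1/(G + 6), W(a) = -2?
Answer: -9547199/64 ≈ -1.4918e+5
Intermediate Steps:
Q(d, l) = 1/2 + d/2 (Q(d, l) = -(-1 - d)/2 = 1/2 + d/2)
h(G) = 1/(6 + G)
X(t) = -510*t (X(t) = (t + t)*(-2 - 253) = (2*t)*(-255) = -510*t)
(h(Q(3, -2)) + 140)**2 + X(331) = (1/(6 + (1/2 + (1/2)*3)) + 140)**2 - 510*331 = (1/(6 + (1/2 + 3/2)) + 140)**2 - 168810 = (1/(6 + 2) + 140)**2 - 168810 = (1/8 + 140)**2 - 168810 = (1121/8)**2 - 168810 = 1256641/64 - 168810 = -9547199/64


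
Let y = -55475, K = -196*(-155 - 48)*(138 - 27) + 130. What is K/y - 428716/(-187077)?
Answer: -802460883946/10378096575 ≈ -77.323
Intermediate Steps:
K = 4416598 (K = -(-39788)*111 + 130 = -196*(-22533) + 130 = 4416468 + 130 = 4416598)
K/y - 428716/(-187077) = 4416598/(-55475) - 428716/(-187077) = 4416598*(-1/55475) - 428716*(-1/187077) = -4416598/55475 + 428716/187077 = -802460883946/10378096575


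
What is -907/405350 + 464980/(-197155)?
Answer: -37731692517/15983355850 ≈ -2.3607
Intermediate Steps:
-907/405350 + 464980/(-197155) = -907*1/405350 + 464980*(-1/197155) = -907/405350 - 92996/39431 = -37731692517/15983355850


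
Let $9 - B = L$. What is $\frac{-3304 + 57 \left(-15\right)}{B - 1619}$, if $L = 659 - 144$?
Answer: $\frac{4159}{2125} \approx 1.9572$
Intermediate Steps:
$L = 515$ ($L = 659 - 144 = 515$)
$B = -506$ ($B = 9 - 515 = -506$)
$\frac{-3304 + 57 \left(-15\right)}{B - 1619} = \frac{-3304 + 57 \left(-15\right)}{-506 - 1619} = \frac{-3304 - 855}{-2125} = \left(-4159\right) \left(- \frac{1}{2125}\right) = \frac{4159}{2125}$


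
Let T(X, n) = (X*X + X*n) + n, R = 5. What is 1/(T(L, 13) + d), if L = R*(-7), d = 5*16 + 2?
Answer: 1/865 ≈ 0.0011561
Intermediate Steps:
d = 82 (d = 80 + 2 = 82)
L = -35 (L = 5*(-7) = -35)
T(X, n) = n + X² + X*n (T(X, n) = (X² + X*n) + n = n + X² + X*n)
1/(T(L, 13) + d) = 1/((13 + (-35)² - 35*13) + 82) = 1/((13 + 1225 - 455) + 82) = 1/(783 + 82) = 1/865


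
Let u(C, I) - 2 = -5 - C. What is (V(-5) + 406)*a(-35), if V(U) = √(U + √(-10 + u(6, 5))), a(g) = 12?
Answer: 4872 + 12*√(-5 + I*√19) ≈ 4882.8 + 28.941*I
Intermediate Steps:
u(C, I) = -3 - C (u(C, I) = 2 + (-5 - C) = -3 - C)
V(U) = √(U + I*√19) (V(U) = √(U + √(-10 + (-3 - 1*6))) = √(U + √(-10 + (-3 - 6))) = √(U + √(-10 - 9)) = √(U + √(-19)) = √(U + I*√19))
(V(-5) + 406)*a(-35) = (√(-5 + I*√19) + 406)*12 = (406 + √(-5 + I*√19))*12 = 4872 + 12*√(-5 + I*√19)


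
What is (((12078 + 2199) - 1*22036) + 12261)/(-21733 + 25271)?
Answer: 2251/1769 ≈ 1.2725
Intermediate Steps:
(((12078 + 2199) - 1*22036) + 12261)/(-21733 + 25271) = ((14277 - 22036) + 12261)/3538 = (-7759 + 12261)*(1/3538) = 4502*(1/3538) = 2251/1769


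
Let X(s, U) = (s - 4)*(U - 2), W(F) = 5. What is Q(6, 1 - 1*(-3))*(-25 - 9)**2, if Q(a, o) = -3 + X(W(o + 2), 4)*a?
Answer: 10404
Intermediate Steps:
X(s, U) = (-4 + s)*(-2 + U)
Q(a, o) = -3 + 2*a (Q(a, o) = -3 + (8 - 4*4 - 2*5 + 4*5)*a = -3 + (8 - 16 - 10 + 20)*a = -3 + 2*a)
Q(6, 1 - 1*(-3))*(-25 - 9)**2 = (-3 + 2*6)*(-25 - 9)**2 = (-3 + 12)*(-34)**2 = 9*1156 = 10404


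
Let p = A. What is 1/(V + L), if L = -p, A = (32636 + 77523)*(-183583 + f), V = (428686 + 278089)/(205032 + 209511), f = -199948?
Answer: 414543/17514189471858722 ≈ 2.3669e-11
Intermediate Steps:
V = 706775/414543 ≈ 1.7050
A = -42249391429 (A = (32636 + 77523)*(-183583 - 199948) = 110159*(-383531) = -42249391429)
p = -42249391429
L = 42249391429 (L = -1*(-42249391429) = 42249391429)
1/(V + L) = 1/(706775/414543 + 42249391429) = 1/(17514189471858722/414543) = 414543/17514189471858722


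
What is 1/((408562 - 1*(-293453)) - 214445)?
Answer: 1/487570 ≈ 2.0510e-6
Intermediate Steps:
1/((408562 - 1*(-293453)) - 214445) = 1/((408562 + 293453) - 214445) = 1/(702015 - 214445) = 1/487570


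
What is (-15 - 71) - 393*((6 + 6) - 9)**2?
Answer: -3623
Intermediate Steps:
(-15 - 71) - 393*((6 + 6) - 9)**2 = -86 - 393*(12 - 9)**2 = -86 - 393*3**2 = -86 - 393*9 = -86 - 3537 = -3623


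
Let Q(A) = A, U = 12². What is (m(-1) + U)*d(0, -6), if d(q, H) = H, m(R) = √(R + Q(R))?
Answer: -864 - 6*I*√2 ≈ -864.0 - 8.4853*I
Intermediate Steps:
U = 144
m(R) = √2*√R (m(R) = √(R + R) = √(2*R) = √2*√R)
(m(-1) + U)*d(0, -6) = (√2*√(-1) + 144)*(-6) = (√2*I + 144)*(-6) = (I*√2 + 144)*(-6) = (144 + I*√2)*(-6) = -864 - 6*I*√2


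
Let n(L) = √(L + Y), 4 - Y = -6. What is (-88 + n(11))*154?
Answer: -13552 + 154*√21 ≈ -12846.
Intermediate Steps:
Y = 10 (Y = 4 - 1*(-6) = 4 + 6 = 10)
n(L) = √(10 + L) (n(L) = √(L + 10) = √(10 + L))
(-88 + n(11))*154 = (-88 + √(10 + 11))*154 = (-88 + √21)*154 = -13552 + 154*√21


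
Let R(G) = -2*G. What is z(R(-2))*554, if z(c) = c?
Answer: 2216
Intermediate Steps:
z(R(-2))*554 = -2*(-2)*554 = 4*554 = 2216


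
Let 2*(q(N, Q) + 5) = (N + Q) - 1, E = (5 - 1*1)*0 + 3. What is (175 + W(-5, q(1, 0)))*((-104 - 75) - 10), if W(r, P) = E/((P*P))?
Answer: -827442/25 ≈ -33098.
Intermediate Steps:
E = 3 (E = (5 - 1)*0 + 3 = 4*0 + 3 = 0 + 3 = 3)
q(N, Q) = -11/2 + N/2 + Q/2 (q(N, Q) = -5 + ((N + Q) - 1)/2 = -5 + (-1 + N + Q)/2 = -5 + (-½ + N/2 + Q/2) = -11/2 + N/2 + Q/2)
W(r, P) = 3/P² (W(r, P) = 3/((P*P)) = 3/(P²) = 3/P²)
(175 + W(-5, q(1, 0)))*((-104 - 75) - 10) = (175 + 3/(-11/2 + (½)*1 + (½)*0)²)*((-104 - 75) - 10) = (175 + 3/(-11/2 + ½ + 0)²)*(-179 - 10) = (175 + 3/(-5)²)*(-189) = (175 + 3*(1/25))*(-189) = (175 + 3/25)*(-189) = (4378/25)*(-189) = -827442/25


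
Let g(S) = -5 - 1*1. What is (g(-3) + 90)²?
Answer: 7056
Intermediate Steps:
g(S) = -6 (g(S) = -5 - 1 = -6)
(g(-3) + 90)² = (-6 + 90)² = 84² = 7056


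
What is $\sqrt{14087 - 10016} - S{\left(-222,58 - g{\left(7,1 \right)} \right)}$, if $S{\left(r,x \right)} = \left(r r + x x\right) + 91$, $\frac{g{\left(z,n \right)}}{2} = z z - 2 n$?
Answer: $-50671 + \sqrt{4071} \approx -50607.0$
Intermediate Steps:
$g{\left(z,n \right)} = - 4 n + 2 z^{2}$ ($g{\left(z,n \right)} = 2 \left(z z - 2 n\right) = 2 \left(z^{2} - 2 n\right) = - 4 n + 2 z^{2}$)
$S{\left(r,x \right)} = 91 + r^{2} + x^{2}$ ($S{\left(r,x \right)} = \left(r^{2} + x^{2}\right) + 91 = 91 + r^{2} + x^{2}$)
$\sqrt{14087 - 10016} - S{\left(-222,58 - g{\left(7,1 \right)} \right)} = \sqrt{14087 - 10016} - \left(91 + \left(-222\right)^{2} + \left(58 - \left(\left(-4\right) 1 + 2 \cdot 7^{2}\right)\right)^{2}\right) = \sqrt{4071} - \left(91 + 49284 + \left(58 - \left(-4 + 2 \cdot 49\right)\right)^{2}\right) = \sqrt{4071} - \left(91 + 49284 + \left(58 - \left(-4 + 98\right)\right)^{2}\right) = \sqrt{4071} - \left(91 + 49284 + \left(58 - 94\right)^{2}\right) = \sqrt{4071} - \left(91 + 49284 + \left(-36\right)^{2}\right) = \sqrt{4071} - \left(91 + 49284 + 1296\right) = \sqrt{4071} - 50671 = -50671 + \sqrt{4071}$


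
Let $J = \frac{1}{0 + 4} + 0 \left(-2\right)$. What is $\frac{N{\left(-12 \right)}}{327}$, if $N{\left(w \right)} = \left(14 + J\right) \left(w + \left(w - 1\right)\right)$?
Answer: $- \frac{475}{436} \approx -1.0894$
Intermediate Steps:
$J = \frac{1}{4}$ ($J = \frac{1}{4} + 0 = \frac{1}{4} \approx 0.25$)
$N{\left(w \right)} = - \frac{57}{4} + \frac{57 w}{2}$ ($N{\left(w \right)} = \left(14 + \frac{1}{4}\right) \left(w + \left(w - 1\right)\right) = \frac{57 \left(w + \left(w - 1\right)\right)}{4} = \frac{57 \left(w + \left(-1 + w\right)\right)}{4} = \frac{57 \left(-1 + 2 w\right)}{4} = - \frac{57}{4} + \frac{57 w}{2}$)
$\frac{N{\left(-12 \right)}}{327} = \frac{- \frac{57}{4} + \frac{57}{2} \left(-12\right)}{327} = \left(- \frac{57}{4} - 342\right) \frac{1}{327} = \left(- \frac{1425}{4}\right) \frac{1}{327} = - \frac{475}{436}$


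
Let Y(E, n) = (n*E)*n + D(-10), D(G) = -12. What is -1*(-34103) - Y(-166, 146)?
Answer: 3572571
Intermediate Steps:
Y(E, n) = -12 + E*n² (Y(E, n) = (n*E)*n - 12 = (E*n)*n - 12 = E*n² - 12 = -12 + E*n²)
-1*(-34103) - Y(-166, 146) = -1*(-34103) - (-12 - 166*146²) = 34103 - (-12 - 166*21316) = 34103 - (-12 - 3538456) = 34103 - 1*(-3538468) = 34103 + 3538468 = 3572571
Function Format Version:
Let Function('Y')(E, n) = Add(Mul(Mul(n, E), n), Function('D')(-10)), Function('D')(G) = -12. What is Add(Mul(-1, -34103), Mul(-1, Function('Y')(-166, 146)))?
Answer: 3572571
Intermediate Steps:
Function('Y')(E, n) = Add(-12, Mul(E, Pow(n, 2))) (Function('Y')(E, n) = Add(Mul(Mul(n, E), n), -12) = Add(Mul(Mul(E, n), n), -12) = Add(Mul(E, Pow(n, 2)), -12) = Add(-12, Mul(E, Pow(n, 2))))
Add(Mul(-1, -34103), Mul(-1, Function('Y')(-166, 146))) = Add(Mul(-1, -34103), Mul(-1, Add(-12, Mul(-166, Pow(146, 2))))) = Add(34103, Mul(-1, Add(-12, Mul(-166, 21316)))) = Add(34103, Mul(-1, Add(-12, -3538456))) = Add(34103, Mul(-1, -3538468)) = Add(34103, 3538468) = 3572571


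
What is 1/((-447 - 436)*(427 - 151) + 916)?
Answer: -1/242792 ≈ -4.1188e-6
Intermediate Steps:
1/((-447 - 436)*(427 - 151) + 916) = 1/(-883*276 + 916) = 1/(-243708 + 916) = 1/(-242792) = -1/242792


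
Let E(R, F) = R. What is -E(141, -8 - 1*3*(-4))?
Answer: -141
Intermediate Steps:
-E(141, -8 - 1*3*(-4)) = -1*141 = -141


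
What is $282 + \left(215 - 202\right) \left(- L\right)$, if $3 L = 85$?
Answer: $- \frac{259}{3} \approx -86.333$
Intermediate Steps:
$L = \frac{85}{3}$ ($L = \frac{1}{3} \cdot 85 = \frac{85}{3} \approx 28.333$)
$282 + \left(215 - 202\right) \left(- L\right) = 282 + \left(215 - 202\right) \left(\left(-1\right) \frac{85}{3}\right) = 282 + 13 \left(- \frac{85}{3}\right) = 282 - \frac{1105}{3} = - \frac{259}{3}$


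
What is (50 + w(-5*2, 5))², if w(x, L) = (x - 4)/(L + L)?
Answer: 59049/25 ≈ 2362.0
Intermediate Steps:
w(x, L) = (-4 + x)/(2*L) (w(x, L) = (-4 + x)/((2*L)) = (-4 + x)*(1/(2*L)) = (-4 + x)/(2*L))
(50 + w(-5*2, 5))² = (50 + (½)*(-4 - 5*2)/5)² = (50 + (½)*(⅕)*(-4 - 10))² = (50 + (½)*(⅕)*(-14))² = (50 - 7/5)² = (243/5)² = 59049/25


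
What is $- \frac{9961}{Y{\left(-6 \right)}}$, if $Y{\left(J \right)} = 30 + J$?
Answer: $- \frac{9961}{24} \approx -415.04$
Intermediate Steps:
$- \frac{9961}{Y{\left(-6 \right)}} = - \frac{9961}{30 - 6} = - \frac{9961}{24}$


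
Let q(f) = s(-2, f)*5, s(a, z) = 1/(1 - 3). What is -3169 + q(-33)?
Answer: -6343/2 ≈ -3171.5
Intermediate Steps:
s(a, z) = -½ (s(a, z) = 1/(-2) = -½)
q(f) = -5/2 (q(f) = -½*5 = -5/2)
-3169 + q(-33) = -3169 - 5/2 = -6343/2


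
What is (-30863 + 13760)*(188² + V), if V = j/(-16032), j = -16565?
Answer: -3230480617673/5344 ≈ -6.0451e+8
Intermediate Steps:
V = 16565/16032 (V = -16565/(-16032) = -16565*(-1/16032) = 16565/16032 ≈ 1.0332)
(-30863 + 13760)*(188² + V) = (-30863 + 13760)*(188² + 16565/16032) = -17103*(35344 + 16565/16032) = -17103*566651573/16032 = -3230480617673/5344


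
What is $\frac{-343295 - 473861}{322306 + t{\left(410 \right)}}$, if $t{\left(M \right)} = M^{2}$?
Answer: $- \frac{408578}{245203} \approx -1.6663$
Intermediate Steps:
$\frac{-343295 - 473861}{322306 + t{\left(410 \right)}} = \frac{-343295 - 473861}{322306 + 410^{2}} = - \frac{817156}{322306 + 168100} = - \frac{817156}{490406} = \left(-817156\right) \frac{1}{490406} = - \frac{408578}{245203}$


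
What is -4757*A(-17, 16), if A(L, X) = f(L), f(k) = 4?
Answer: -19028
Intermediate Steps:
A(L, X) = 4
-4757*A(-17, 16) = -4757*4 = -19028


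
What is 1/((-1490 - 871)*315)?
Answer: -1/743715 ≈ -1.3446e-6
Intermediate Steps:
1/((-1490 - 871)*315) = 1/(-2361*315) = 1/(-743715) = -1/743715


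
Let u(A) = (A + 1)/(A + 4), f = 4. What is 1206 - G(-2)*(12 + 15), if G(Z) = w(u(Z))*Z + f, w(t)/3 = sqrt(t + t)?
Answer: 1098 + 162*I ≈ 1098.0 + 162.0*I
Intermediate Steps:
u(A) = (1 + A)/(4 + A)
w(t) = 3*sqrt(2)*sqrt(t) (w(t) = 3*sqrt(t + t) = 3*sqrt(2*t) = 3*(sqrt(2)*sqrt(t)) = 3*sqrt(2)*sqrt(t))
G(Z) = 4 + 3*Z*sqrt(2)*sqrt((1 + Z)/(4 + Z)) (G(Z) = (3*sqrt(2)*sqrt((1 + Z)/(4 + Z)))*Z + 4 = 3*Z*sqrt(2)*sqrt((1 + Z)/(4 + Z)) + 4 = 4 + 3*Z*sqrt(2)*sqrt((1 + Z)/(4 + Z)))
1206 - G(-2)*(12 + 15) = 1206 - (4 + 3*(-2)*sqrt(2)*sqrt((1 - 2)/(4 - 2)))*(12 + 15) = 1206 - (4 + 3*(-2)*sqrt(2)*sqrt(-1/2))*27 = 1206 - (4 + 3*(-2)*sqrt(2)*(I*sqrt(2)/2))*27 = 1206 - (4 - 6*I)*27 = 1206 - (108 - 162*I) = 1206 + (-108 + 162*I) = 1098 + 162*I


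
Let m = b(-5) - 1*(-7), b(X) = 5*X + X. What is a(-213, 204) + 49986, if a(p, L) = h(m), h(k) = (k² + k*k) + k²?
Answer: 51573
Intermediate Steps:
b(X) = 6*X
m = -23 (m = 6*(-5) - 1*(-7) = -30 + 7 = -23)
h(k) = 3*k² (h(k) = (k² + k²) + k² = 2*k² + k² = 3*k²)
a(p, L) = 1587 (a(p, L) = 3*(-23)² = 3*529 = 1587)
a(-213, 204) + 49986 = 1587 + 49986 = 51573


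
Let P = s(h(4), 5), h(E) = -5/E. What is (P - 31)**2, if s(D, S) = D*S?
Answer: 22201/16 ≈ 1387.6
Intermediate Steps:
P = -25/4 (P = -5/4*5 = -25/4 ≈ -6.2500)
(P - 31)**2 = (-25/4 - 31)**2 = (-149/4)**2 = 22201/16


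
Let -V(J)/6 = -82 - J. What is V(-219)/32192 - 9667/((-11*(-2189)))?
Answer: -165496501/387575584 ≈ -0.42700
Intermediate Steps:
V(J) = 492 + 6*J (V(J) = -6*(-82 - J) = 492 + 6*J)
V(-219)/32192 - 9667/((-11*(-2189))) = (492 + 6*(-219))/32192 - 9667/((-11*(-2189))) = (492 - 1314)*(1/32192) - 9667/24079 = -822*1/32192 - 9667*1/24079 = -411/16096 - 9667/24079 = -165496501/387575584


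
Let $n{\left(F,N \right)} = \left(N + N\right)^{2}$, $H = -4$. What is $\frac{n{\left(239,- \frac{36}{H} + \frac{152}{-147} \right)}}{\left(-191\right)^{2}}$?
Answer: $\frac{5484964}{788317929} \approx 0.0069578$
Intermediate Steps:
$n{\left(F,N \right)} = 4 N^{2}$ ($n{\left(F,N \right)} = \left(2 N\right)^{2} = 4 N^{2}$)
$\frac{n{\left(239,- \frac{36}{H} + \frac{152}{-147} \right)}}{\left(-191\right)^{2}} = \frac{4 \left(- \frac{36}{-4} + \frac{152}{-147}\right)^{2}}{\left(-191\right)^{2}} = \frac{4 \left(\left(-36\right) \left(- \frac{1}{4}\right) + 152 \left(- \frac{1}{147}\right)\right)^{2}}{36481} = 4 \left(9 - \frac{152}{147}\right)^{2} \cdot \frac{1}{36481} = 4 \left(\frac{1171}{147}\right)^{2} \cdot \frac{1}{36481} = 4 \cdot \frac{1371241}{21609} \cdot \frac{1}{36481} = \frac{5484964}{21609} \cdot \frac{1}{36481} = \frac{5484964}{788317929}$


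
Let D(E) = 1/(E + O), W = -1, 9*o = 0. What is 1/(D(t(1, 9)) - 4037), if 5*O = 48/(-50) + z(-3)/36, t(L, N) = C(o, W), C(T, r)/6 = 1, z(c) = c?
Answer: -8687/35067919 ≈ -0.00024772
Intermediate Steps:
o = 0 (o = (⅑)*0 = 0)
C(T, r) = 6 (C(T, r) = 6*1 = 6)
t(L, N) = 6
O = -313/1500 (O = (48/(-50) - 3/36)/5 = (48*(-1/50) - 3*1/36)/5 = (-24/25 - 1/12)/5 = (⅕)*(-313/300) = -313/1500 ≈ -0.20867)
D(E) = 1/(-313/1500 + E) (D(E) = 1/(E - 313/1500) = 1/(-313/1500 + E))
1/(D(t(1, 9)) - 4037) = 1/(1500/(-313 + 1500*6) - 4037) = 1/(1500/(-313 + 9000) - 4037) = 1/(1500/8687 - 4037) = 1/(-35067919/8687) = -8687/35067919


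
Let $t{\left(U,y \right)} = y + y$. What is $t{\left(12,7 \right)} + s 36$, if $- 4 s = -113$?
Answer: $1031$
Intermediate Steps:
$s = \frac{113}{4}$ ($s = \left(- \frac{1}{4}\right) \left(-113\right) = \frac{113}{4} \approx 28.25$)
$t{\left(U,y \right)} = 2 y$
$t{\left(12,7 \right)} + s 36 = 2 \cdot 7 + \frac{113}{4} \cdot 36 = 14 + 1017 = 1031$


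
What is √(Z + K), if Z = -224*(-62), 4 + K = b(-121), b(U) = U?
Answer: √13763 ≈ 117.32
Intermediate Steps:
K = -125 (K = -4 - 121 = -125)
Z = 13888
√(Z + K) = √(13888 - 125) = √13763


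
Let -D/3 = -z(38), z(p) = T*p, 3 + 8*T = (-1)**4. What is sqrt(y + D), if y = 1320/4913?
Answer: I*sqrt(9431634)/578 ≈ 5.3133*I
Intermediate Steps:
y = 1320/4913 (y = 1320*(1/4913) = 1320/4913 ≈ 0.26867)
T = -1/4 (T = -3/8 + (1/8)*(-1)**4 = -3/8 + (1/8)*1 = -3/8 + 1/8 = -1/4 ≈ -0.25000)
z(p) = -p/4
D = -57/2 (D = -(-3)*(-1/4*38) = -(-3)*(-19)/2 = -3*19/2 = -57/2 ≈ -28.500)
sqrt(y + D) = sqrt(1320/4913 - 57/2) = sqrt(-277401/9826) = I*sqrt(9431634)/578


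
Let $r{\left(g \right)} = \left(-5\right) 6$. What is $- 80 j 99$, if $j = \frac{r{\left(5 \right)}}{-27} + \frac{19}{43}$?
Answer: $- \frac{528880}{43} \approx -12300.0$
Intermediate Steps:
$r{\left(g \right)} = -30$
$j = \frac{601}{387}$ ($j = - \frac{30}{-27} + \frac{19}{43} = \left(-30\right) \left(- \frac{1}{27}\right) + 19 \cdot \frac{1}{43} = \frac{10}{9} + \frac{19}{43} = \frac{601}{387} \approx 1.553$)
$- 80 j 99 = \left(-80\right) \frac{601}{387} \cdot 99 = \left(- \frac{48080}{387}\right) 99 = - \frac{528880}{43}$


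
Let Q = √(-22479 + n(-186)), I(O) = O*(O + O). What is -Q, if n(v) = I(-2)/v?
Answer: -19*I*√538563/93 ≈ -149.93*I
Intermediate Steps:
I(O) = 2*O² (I(O) = O*(2*O) = 2*O²)
n(v) = 8/v (n(v) = (2*(-2)²)/v = (2*4)/v = 8/v)
Q = 19*I*√538563/93 (Q = √(-22479 + 8/(-186)) = √(-22479 + 8*(-1/186)) = √(-22479 - 4/93) = √(-2090551/93) = 19*I*√538563/93 ≈ 149.93*I)
-Q = -19*I*√538563/93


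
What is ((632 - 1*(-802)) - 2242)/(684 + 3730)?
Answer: -404/2207 ≈ -0.18305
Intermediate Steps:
((632 - 1*(-802)) - 2242)/(684 + 3730) = ((632 + 802) - 2242)/4414 = (1434 - 2242)*(1/4414) = -808*1/4414 = -404/2207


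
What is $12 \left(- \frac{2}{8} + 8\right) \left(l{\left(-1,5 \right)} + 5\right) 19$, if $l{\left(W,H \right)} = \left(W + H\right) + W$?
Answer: $14136$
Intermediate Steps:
$l{\left(W,H \right)} = H + 2 W$ ($l{\left(W,H \right)} = \left(H + W\right) + W = H + 2 W$)
$12 \left(- \frac{2}{8} + 8\right) \left(l{\left(-1,5 \right)} + 5\right) 19 = 12 \left(- \frac{2}{8} + 8\right) \left(\left(5 + 2 \left(-1\right)\right) + 5\right) 19 = 12 \left(\left(-2\right) \frac{1}{8} + 8\right) \left(\left(5 - 2\right) + 5\right) 19 = 12 \left(- \frac{1}{4} + 8\right) \left(3 + 5\right) 19 = 12 \cdot \frac{31}{4} \cdot 8 \cdot 19 = 12 \cdot 62 \cdot 19 = 744 \cdot 19 = 14136$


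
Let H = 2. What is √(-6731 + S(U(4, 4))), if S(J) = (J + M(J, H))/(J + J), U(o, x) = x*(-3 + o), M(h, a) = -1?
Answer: 11*I*√890/4 ≈ 82.04*I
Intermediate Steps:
S(J) = (-1 + J)/(2*J) (S(J) = (J - 1)/(J + J) = (-1 + J)/((2*J)) = (-1 + J)*(1/(2*J)) = (-1 + J)/(2*J))
√(-6731 + S(U(4, 4))) = √(-6731 + (-1 + 4*(-3 + 4))/(2*((4*(-3 + 4))))) = √(-6731 + (-1 + 4*1)/(2*((4*1)))) = √(-6731 + (½)*(-1 + 4)/4) = √(-6731 + (½)*(¼)*3) = √(-6731 + 3/8) = √(-53845/8) = 11*I*√890/4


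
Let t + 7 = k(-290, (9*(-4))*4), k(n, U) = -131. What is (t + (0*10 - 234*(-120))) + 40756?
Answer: 68698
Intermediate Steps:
t = -138 (t = -7 - 131 = -138)
(t + (0*10 - 234*(-120))) + 40756 = (-138 + (0*10 - 234*(-120))) + 40756 = (-138 + (0 + 28080)) + 40756 = (-138 + 28080) + 40756 = 27942 + 40756 = 68698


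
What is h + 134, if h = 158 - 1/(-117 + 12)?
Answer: 30661/105 ≈ 292.01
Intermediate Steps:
h = 16591/105 (h = 158 - 1/(-105) = 158 - 1*(-1/105) = 158 + 1/105 = 16591/105 ≈ 158.01)
h + 134 = 16591/105 + 134 = 30661/105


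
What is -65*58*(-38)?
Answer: 143260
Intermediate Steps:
-65*58*(-38) = -3770*(-38) = 143260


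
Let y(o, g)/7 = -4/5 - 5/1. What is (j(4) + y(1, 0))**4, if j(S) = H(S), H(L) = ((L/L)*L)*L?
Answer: 228886641/625 ≈ 3.6622e+5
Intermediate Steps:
H(L) = L**2 (H(L) = (1*L)*L = L*L = L**2)
j(S) = S**2
y(o, g) = -203/5 (y(o, g) = 7*(-4/5 - 5/1) = 7*(-4*1/5 - 5*1) = 7*(-4/5 - 5) = 7*(-29/5) = -203/5)
(j(4) + y(1, 0))**4 = (4**2 - 203/5)**4 = (16 - 203/5)**4 = (-123/5)**4 = 228886641/625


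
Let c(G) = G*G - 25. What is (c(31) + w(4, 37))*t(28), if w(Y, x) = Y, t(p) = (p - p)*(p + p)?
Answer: 0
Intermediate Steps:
t(p) = 0 (t(p) = 0*(2*p) = 0)
c(G) = -25 + G² (c(G) = G² - 25 = -25 + G²)
(c(31) + w(4, 37))*t(28) = ((-25 + 31²) + 4)*0 = ((-25 + 961) + 4)*0 = (936 + 4)*0 = 940*0 = 0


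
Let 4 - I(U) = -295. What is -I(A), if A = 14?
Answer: -299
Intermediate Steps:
I(U) = 299 (I(U) = 4 - 1*(-295) = 4 + 295 = 299)
-I(A) = -1*299 = -299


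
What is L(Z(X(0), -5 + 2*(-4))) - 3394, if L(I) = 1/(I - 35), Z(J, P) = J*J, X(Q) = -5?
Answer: -33941/10 ≈ -3394.1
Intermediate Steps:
Z(J, P) = J²
L(I) = 1/(-35 + I)
L(Z(X(0), -5 + 2*(-4))) - 3394 = 1/(-35 + (-5)²) - 3394 = 1/(-35 + 25) - 3394 = 1/(-10) - 3394 = -⅒ - 3394 = -33941/10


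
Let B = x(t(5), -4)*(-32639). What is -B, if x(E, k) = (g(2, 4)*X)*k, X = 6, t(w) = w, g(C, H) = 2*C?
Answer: -3133344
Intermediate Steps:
x(E, k) = 24*k (x(E, k) = ((2*2)*6)*k = (4*6)*k = 24*k)
B = 3133344 (B = (24*(-4))*(-32639) = -96*(-32639) = 3133344)
-B = -1*3133344 = -3133344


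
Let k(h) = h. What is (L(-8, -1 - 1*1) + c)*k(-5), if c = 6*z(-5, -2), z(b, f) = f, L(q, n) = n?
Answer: 70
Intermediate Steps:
c = -12 (c = 6*(-2) = -12)
(L(-8, -1 - 1*1) + c)*k(-5) = ((-1 - 1*1) - 12)*(-5) = ((-1 - 1) - 12)*(-5) = (-2 - 12)*(-5) = -14*(-5) = 70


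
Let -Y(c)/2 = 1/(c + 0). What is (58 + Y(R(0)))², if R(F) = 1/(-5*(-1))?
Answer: 2304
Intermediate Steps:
R(F) = ⅕ (R(F) = 1/5 = ⅕)
Y(c) = -2/c (Y(c) = -2/(c + 0) = -2/c)
(58 + Y(R(0)))² = (58 - 2/⅕)² = (58 - 2*5)² = (58 - 10)² = 48² = 2304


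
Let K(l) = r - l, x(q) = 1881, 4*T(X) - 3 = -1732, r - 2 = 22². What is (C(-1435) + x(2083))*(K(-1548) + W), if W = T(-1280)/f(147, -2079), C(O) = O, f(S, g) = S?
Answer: 38045807/42 ≈ 9.0585e+5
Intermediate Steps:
r = 486 (r = 2 + 22² = 2 + 484 = 486)
T(X) = -1729/4 (T(X) = ¾ + (¼)*(-1732) = ¾ - 433 = -1729/4)
K(l) = 486 - l
W = -247/84 (W = -1729/4/147 = -1729/4*1/147 = -247/84 ≈ -2.9405)
(C(-1435) + x(2083))*(K(-1548) + W) = (-1435 + 1881)*((486 - 1*(-1548)) - 247/84) = 446*((486 + 1548) - 247/84) = 446*(2034 - 247/84) = 446*(170609/84) = 38045807/42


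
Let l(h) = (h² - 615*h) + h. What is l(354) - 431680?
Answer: -523720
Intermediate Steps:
l(h) = h² - 614*h
l(354) - 431680 = 354*(-614 + 354) - 431680 = 354*(-260) - 431680 = -92040 - 431680 = -523720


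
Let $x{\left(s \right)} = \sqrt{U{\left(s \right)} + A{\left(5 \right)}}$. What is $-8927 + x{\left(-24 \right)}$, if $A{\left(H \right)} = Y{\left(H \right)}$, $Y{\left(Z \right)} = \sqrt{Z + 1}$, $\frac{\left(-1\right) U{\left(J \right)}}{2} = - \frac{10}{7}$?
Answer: $-8927 + \frac{\sqrt{140 + 49 \sqrt{6}}}{7} \approx -8924.7$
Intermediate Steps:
$U{\left(J \right)} = \frac{20}{7}$ ($U{\left(J \right)} = - 2 \left(- \frac{10}{7}\right) = - 2 \left(\left(-10\right) \frac{1}{7}\right) = \left(-2\right) \left(- \frac{10}{7}\right) = \frac{20}{7}$)
$Y{\left(Z \right)} = \sqrt{1 + Z}$
$A{\left(H \right)} = \sqrt{1 + H}$
$x{\left(s \right)} = \sqrt{\frac{20}{7} + \sqrt{6}}$ ($x{\left(s \right)} = \sqrt{\frac{20}{7} + \sqrt{1 + 5}} = \sqrt{\frac{20}{7} + \sqrt{6}}$)
$-8927 + x{\left(-24 \right)} = -8927 + \frac{\sqrt{140 + 49 \sqrt{6}}}{7}$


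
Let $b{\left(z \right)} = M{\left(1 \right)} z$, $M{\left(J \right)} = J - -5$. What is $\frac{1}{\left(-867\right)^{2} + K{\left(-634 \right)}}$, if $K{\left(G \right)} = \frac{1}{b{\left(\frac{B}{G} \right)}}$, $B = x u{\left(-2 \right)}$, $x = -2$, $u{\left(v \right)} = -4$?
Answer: $\frac{24}{18040219} \approx 1.3304 \cdot 10^{-6}$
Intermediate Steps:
$M{\left(J \right)} = 5 + J$ ($M{\left(J \right)} = J + 5 = 5 + J$)
$B = 8$ ($B = \left(-2\right) \left(-4\right) = 8$)
$b{\left(z \right)} = 6 z$ ($b{\left(z \right)} = \left(5 + 1\right) z = 6 z$)
$K{\left(G \right)} = \frac{G}{48}$ ($K{\left(G \right)} = \frac{1}{6 \frac{8}{G}} = \frac{1}{48 \frac{1}{G}} = \frac{G}{48}$)
$\frac{1}{\left(-867\right)^{2} + K{\left(-634 \right)}} = \frac{1}{\left(-867\right)^{2} + \frac{1}{48} \left(-634\right)} = \frac{1}{751689 - \frac{317}{24}} = \frac{1}{\frac{18040219}{24}} = \frac{24}{18040219}$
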